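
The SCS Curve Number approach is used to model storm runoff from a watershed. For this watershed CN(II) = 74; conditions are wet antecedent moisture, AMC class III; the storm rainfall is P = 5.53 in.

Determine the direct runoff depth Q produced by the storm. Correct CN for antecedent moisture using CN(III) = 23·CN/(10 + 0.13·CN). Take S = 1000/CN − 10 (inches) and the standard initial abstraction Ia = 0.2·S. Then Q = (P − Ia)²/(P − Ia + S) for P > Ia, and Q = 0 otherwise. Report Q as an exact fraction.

Q = 197671827609/48898715300 in ≈ 4.042 in

Adjust CN=74 to AMC III: 23·74/(10 + 0.13·74) → 1702 ÷ (981/50) = 85100/981 ≈ 86.748
Retention S: 1000/CN − 10 with CN=86.748 → S = 1300/851 ≈ 1.528 in
Initial abstraction Ia = S/5 = (1300/851)/5 = 260/851 ≈ 0.306 in
Excess rainfall: 5.530 − 0.306 = 5.224 in; P > Ia so Q > 0
Q: (444603/85100)² ÷ (574603/85100) = 197671827609/48898715300 in (≈ 4.042 in)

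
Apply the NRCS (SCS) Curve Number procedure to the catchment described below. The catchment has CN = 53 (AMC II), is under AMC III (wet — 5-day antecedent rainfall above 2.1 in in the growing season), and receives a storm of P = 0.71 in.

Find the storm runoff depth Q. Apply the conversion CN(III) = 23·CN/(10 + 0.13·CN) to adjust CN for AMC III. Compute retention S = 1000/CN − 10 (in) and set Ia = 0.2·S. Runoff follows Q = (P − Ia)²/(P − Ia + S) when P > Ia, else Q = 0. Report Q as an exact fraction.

Wet (AMC III): CN(III) = 23·53/(10 + 0.13·53) = 1219/(1689/100) = 121900/1689 ≈ 72.173
Max retention: S = 1000/(121900/1689) − 10 = 4700/1219 in (≈ 3.856 in)
Ia = 0.2·(4700/1219) = 940/1219 in ≈ 0.771 in
P = 0.710 ≤ Ia = 0.771 in: entire storm abstracted, Q = 0.

Q = 0 in ≈ 0.000 in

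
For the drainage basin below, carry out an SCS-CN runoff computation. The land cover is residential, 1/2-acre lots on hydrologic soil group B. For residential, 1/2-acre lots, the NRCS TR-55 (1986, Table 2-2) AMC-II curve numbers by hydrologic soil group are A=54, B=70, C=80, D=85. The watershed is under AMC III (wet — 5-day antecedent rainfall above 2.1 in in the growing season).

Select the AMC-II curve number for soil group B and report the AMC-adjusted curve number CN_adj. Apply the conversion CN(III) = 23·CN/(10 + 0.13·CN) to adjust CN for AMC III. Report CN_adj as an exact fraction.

CN_adj = 16100/191 ≈ 84.293

NRCS table: residential, 1/2-acre lots, soil group B → CN(II) = 70
CN(III) from CN(II)=70: (23·70)/(10 + 0.13·70) = 16100/191 ≈ 84.293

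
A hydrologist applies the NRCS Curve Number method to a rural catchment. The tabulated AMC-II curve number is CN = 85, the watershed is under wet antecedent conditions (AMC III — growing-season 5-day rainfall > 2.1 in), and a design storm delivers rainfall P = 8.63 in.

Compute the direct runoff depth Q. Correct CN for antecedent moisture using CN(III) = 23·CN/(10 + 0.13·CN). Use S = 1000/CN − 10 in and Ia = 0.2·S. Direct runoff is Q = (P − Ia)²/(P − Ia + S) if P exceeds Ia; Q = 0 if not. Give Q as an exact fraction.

Adjust CN=85 to AMC III: 23·85/(10 + 0.13·85) → 1955 ÷ (421/20) = 39100/421 ≈ 92.874
Retention S: 1000/CN − 10 with CN=92.874 → S = 300/391 ≈ 0.767 in
Ia = 0.2·(300/391) = 60/391 in ≈ 0.153 in
P − Ia = 8.630 − 0.153 = 331433/39100 ≈ 8.477 in (> 0, runoff occurs)
Q: (331433/39100)² ÷ (361433/39100) = 109847833489/14132030300 in (≈ 7.773 in)

Q = 109847833489/14132030300 in ≈ 7.773 in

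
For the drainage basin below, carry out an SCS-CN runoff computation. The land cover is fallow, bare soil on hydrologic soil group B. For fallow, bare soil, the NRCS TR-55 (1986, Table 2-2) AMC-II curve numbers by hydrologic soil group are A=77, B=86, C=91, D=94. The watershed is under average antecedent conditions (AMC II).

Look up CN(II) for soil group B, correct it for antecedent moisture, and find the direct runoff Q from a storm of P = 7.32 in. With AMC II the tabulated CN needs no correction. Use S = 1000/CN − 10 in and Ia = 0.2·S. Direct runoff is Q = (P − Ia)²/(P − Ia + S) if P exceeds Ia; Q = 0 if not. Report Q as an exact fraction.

NRCS table: fallow, bare soil, soil group B → CN(II) = 86
CN(II) = 86; AMC II needs no correction.
Max retention: S = 1000/86 − 10 = 70/43 in (≈ 1.628 in)
Ia = 0.2S: 0.2·1.628 = 0.326 in (exactly 14/43)
Excess rainfall: 7.320 − 0.326 = 6.994 in; P > Ia so Q > 0
Q: (7519/1075)² ÷ (9269/1075) = 56535361/9964175 in (≈ 5.674 in)

Q = 56535361/9964175 in ≈ 5.674 in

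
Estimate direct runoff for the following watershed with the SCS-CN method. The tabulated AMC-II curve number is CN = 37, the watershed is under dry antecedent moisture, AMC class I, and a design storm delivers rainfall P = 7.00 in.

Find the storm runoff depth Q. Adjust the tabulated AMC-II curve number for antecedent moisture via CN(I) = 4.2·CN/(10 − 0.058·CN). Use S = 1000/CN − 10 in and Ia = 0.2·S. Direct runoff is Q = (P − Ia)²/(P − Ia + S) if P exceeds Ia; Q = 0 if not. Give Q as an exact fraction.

Dry (AMC I): CN(I) = 4.2·37/(10 − 0.058·37) = (777/5)/(3927/500) = 3700/187 ≈ 19.786
S = 1000/(3700/187) − 10 = 1500/37 in ≈ 40.541 in
Ia = 0.2S: 0.2·40.541 = 8.108 in (exactly 300/37)
P = 7.000 ≤ Ia = 8.108 in: entire storm abstracted, Q = 0.

Q = 0 in ≈ 0.000 in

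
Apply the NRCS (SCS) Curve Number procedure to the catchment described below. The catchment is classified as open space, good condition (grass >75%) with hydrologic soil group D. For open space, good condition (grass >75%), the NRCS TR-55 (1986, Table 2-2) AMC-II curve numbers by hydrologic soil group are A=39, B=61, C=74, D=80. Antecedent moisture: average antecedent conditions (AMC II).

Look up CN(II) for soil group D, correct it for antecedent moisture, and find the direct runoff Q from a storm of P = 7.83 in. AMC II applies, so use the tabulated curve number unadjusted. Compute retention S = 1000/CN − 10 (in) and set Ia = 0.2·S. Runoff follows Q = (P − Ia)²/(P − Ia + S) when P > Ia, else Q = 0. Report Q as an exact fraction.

Q = 537289/98300 in ≈ 5.466 in

NRCS table: open space, good condition (grass >75%), soil group D → CN(II) = 80
Average conditions: CN = 80 (no AMC adjustment).
Max retention: S = 1000/80 − 10 = 5/2 in (≈ 2.500 in)
Ia = 0.2S: 0.2·2.500 = 0.500 in (exactly 1/2)
Excess rainfall: 7.830 − 0.500 = 7.330 in; P > Ia so Q > 0
Runoff Q = (P−Ia)²/(P−Ia+S) = (7.330)²/(7.330+2.500) = 537289/98300 ≈ 5.466 in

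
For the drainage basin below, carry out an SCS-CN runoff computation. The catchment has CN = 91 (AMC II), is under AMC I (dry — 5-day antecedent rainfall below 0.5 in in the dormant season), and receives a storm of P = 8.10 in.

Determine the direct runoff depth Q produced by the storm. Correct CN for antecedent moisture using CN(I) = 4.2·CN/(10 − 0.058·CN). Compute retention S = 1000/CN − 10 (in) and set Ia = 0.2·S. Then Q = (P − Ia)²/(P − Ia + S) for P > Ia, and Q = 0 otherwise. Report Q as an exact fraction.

Adjust CN=91 to AMC I: 4.2·91/(10 − 0.058·91) → (1911/5) ÷ (2361/500) = 63700/787 ≈ 80.940
Retention S: 1000/CN − 10 with CN=80.940 → S = 1500/637 ≈ 2.355 in
Ia = 0.2·(1500/637) = 300/637 in ≈ 0.471 in
Since P=8.100 > Ia=0.471: effective rainfall P−Ia = 48597/6370 in
Q = (48597/6370)²/((48597/6370) + 1500/637) = (2361668409/40576900)/(63597/6370) = 787222803/135037630 in ≈ 5.830 in

Q = 787222803/135037630 in ≈ 5.830 in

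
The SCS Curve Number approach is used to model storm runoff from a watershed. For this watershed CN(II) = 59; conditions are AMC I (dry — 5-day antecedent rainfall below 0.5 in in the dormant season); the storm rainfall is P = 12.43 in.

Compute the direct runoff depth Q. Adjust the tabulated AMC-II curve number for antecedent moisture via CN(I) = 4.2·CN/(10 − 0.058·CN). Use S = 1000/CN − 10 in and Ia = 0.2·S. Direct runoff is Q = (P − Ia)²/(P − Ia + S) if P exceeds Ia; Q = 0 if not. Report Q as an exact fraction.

CN(I) from CN(II)=59: (4.2·59)/(10 − 0.058·59) = 123900/3289 ≈ 37.671
S = 1000/(123900/3289) − 10 = 20500/1239 in ≈ 16.546 in
Initial abstraction Ia = S/5 = (20500/1239)/5 = 4100/1239 ≈ 3.309 in
Since P=12.430 > Ia=3.309: effective rainfall P−Ia = 1130077/123900 in
Q: (1130077/123900)² ÷ (3180077/123900) = 1277074025929/394011540300 in (≈ 3.241 in)

Q = 1277074025929/394011540300 in ≈ 3.241 in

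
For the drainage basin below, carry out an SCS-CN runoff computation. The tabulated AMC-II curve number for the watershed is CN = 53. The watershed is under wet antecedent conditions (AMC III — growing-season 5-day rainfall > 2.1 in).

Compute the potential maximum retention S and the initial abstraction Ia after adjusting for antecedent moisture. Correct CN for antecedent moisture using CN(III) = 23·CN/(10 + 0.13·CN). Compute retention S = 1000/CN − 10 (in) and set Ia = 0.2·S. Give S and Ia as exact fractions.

Adjust CN=53 to AMC III: 23·53/(10 + 0.13·53) → 1219 ÷ (1689/100) = 121900/1689 ≈ 72.173
Max retention: S = 1000/(121900/1689) − 10 = 4700/1219 in (≈ 3.856 in)
Ia = 0.2S: 0.2·3.856 = 0.771 in (exactly 940/1219)

S = 4700/1219 in ≈ 3.856 in; Ia = 940/1219 in ≈ 0.771 in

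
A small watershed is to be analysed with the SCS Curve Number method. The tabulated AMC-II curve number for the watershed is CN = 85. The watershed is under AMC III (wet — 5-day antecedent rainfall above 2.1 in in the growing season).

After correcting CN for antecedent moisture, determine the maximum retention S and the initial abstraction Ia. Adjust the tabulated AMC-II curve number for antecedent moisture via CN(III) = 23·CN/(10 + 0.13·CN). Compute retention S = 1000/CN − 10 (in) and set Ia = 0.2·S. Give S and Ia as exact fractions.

S = 300/391 in ≈ 0.767 in; Ia = 60/391 in ≈ 0.153 in

CN(III) from CN(II)=85: (23·85)/(10 + 0.13·85) = 39100/421 ≈ 92.874
Max retention: S = 1000/(39100/421) − 10 = 300/391 in (≈ 0.767 in)
Initial abstraction Ia = S/5 = (300/391)/5 = 60/391 ≈ 0.153 in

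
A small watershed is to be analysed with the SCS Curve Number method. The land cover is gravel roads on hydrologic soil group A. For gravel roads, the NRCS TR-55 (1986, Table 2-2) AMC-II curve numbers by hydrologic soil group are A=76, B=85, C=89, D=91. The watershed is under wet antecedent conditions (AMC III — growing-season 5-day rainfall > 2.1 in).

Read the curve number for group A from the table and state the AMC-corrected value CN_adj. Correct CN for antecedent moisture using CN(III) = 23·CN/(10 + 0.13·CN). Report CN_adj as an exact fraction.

NRCS table: gravel roads, soil group A → CN(II) = 76
CN(III) from CN(II)=76: (23·76)/(10 + 0.13·76) = 43700/497 ≈ 87.928

CN_adj = 43700/497 ≈ 87.928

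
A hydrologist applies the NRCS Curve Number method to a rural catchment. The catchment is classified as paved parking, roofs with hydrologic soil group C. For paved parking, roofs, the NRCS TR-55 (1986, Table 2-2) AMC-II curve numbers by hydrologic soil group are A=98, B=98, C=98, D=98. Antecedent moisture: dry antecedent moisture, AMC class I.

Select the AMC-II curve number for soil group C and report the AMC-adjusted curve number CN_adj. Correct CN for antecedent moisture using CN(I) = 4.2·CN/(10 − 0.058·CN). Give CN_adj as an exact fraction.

CN_adj = 102900/1079 ≈ 95.366

NRCS table: paved parking, roofs, soil group C → CN(II) = 98
Adjust CN=98 to AMC I: 4.2·98/(10 − 0.058·98) → (2058/5) ÷ (1079/250) = 102900/1079 ≈ 95.366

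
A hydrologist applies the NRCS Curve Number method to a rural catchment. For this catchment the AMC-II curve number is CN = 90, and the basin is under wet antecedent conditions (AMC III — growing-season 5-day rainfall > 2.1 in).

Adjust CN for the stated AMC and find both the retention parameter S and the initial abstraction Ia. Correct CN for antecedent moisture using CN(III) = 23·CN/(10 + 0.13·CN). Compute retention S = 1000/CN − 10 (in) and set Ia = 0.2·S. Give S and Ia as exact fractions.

S = 100/207 in ≈ 0.483 in; Ia = 20/207 in ≈ 0.097 in

Wet (AMC III): CN(III) = 23·90/(10 + 0.13·90) = 2070/(217/10) = 20700/217 ≈ 95.392
Max retention: S = 1000/(20700/217) − 10 = 100/207 in (≈ 0.483 in)
Ia = 0.2·(100/207) = 20/207 in ≈ 0.097 in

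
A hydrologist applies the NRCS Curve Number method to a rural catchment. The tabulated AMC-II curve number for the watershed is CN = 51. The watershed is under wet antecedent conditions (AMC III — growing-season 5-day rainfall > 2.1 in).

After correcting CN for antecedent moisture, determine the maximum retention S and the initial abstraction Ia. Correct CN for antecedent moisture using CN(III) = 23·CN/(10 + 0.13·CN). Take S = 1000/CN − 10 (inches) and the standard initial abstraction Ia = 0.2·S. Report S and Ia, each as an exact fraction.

S = 4900/1173 in ≈ 4.177 in; Ia = 980/1173 in ≈ 0.835 in

Adjust CN=51 to AMC III: 23·51/(10 + 0.13·51) → 1173 ÷ (1663/100) = 117300/1663 ≈ 70.535
Retention S: 1000/CN − 10 with CN=70.535 → S = 4900/1173 ≈ 4.177 in
Ia = 0.2·(4900/1173) = 980/1173 in ≈ 0.835 in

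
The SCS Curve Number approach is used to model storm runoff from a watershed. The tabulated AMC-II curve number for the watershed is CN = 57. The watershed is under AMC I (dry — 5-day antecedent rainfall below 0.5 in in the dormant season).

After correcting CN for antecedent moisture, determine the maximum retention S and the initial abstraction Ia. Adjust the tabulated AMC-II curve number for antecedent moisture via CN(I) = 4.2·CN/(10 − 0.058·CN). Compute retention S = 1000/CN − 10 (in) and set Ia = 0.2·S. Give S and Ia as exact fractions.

S = 21500/1197 in ≈ 17.962 in; Ia = 4300/1197 in ≈ 3.592 in

Adjust CN=57 to AMC I: 4.2·57/(10 − 0.058·57) → (1197/5) ÷ (3347/500) = 119700/3347 ≈ 35.763
S = 1000/(119700/3347) − 10 = 21500/1197 in ≈ 17.962 in
Initial abstraction Ia = S/5 = (21500/1197)/5 = 4300/1197 ≈ 3.592 in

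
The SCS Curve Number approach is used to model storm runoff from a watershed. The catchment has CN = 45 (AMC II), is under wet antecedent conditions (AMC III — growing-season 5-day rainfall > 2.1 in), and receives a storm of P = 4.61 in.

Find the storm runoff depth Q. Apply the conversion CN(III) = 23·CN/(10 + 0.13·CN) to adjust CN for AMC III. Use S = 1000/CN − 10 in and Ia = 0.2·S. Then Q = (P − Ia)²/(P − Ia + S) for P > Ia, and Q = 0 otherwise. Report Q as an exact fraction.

Q = 5391524329/3796938900 in ≈ 1.420 in

CN(III) from CN(II)=45: (23·45)/(10 + 0.13·45) = 20700/317 ≈ 65.300
Retention S: 1000/CN − 10 with CN=65.300 → S = 1100/207 ≈ 5.314 in
Ia = 0.2S: 0.2·5.314 = 1.063 in (exactly 220/207)
Excess rainfall: 4.610 − 1.063 = 3.547 in; P > Ia so Q > 0
Q: (73427/20700)² ÷ (183427/20700) = 5391524329/3796938900 in (≈ 1.420 in)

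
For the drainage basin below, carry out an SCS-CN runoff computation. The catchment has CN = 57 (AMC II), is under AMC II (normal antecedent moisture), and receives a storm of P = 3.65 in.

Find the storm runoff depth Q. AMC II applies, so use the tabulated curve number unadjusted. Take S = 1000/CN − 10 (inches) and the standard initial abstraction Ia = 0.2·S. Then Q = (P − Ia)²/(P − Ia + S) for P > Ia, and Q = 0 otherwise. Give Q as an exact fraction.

AMC II — tabulated CN = 57 applies directly.
S = 1000/57 − 10 = 430/57 in ≈ 7.544 in
Ia = 0.2·(430/57) = 86/57 in ≈ 1.509 in
P − Ia = 3.650 − 1.509 = 2441/1140 ≈ 2.141 in (> 0, runoff occurs)
Q: (2441/1140)² ÷ (11041/1140) = 5958481/12586740 in (≈ 0.473 in)

Q = 5958481/12586740 in ≈ 0.473 in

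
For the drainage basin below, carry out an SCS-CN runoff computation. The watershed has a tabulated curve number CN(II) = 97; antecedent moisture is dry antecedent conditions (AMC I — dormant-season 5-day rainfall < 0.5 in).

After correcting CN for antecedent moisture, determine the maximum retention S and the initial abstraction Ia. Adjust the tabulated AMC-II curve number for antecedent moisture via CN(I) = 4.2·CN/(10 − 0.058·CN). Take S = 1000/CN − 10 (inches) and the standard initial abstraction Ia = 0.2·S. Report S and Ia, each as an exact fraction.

Dry (AMC I): CN(I) = 4.2·97/(10 − 0.058·97) = (2037/5)/(2187/500) = 67900/729 ≈ 93.141
S = 1000/(67900/729) − 10 = 500/679 in ≈ 0.736 in
Ia = 0.2S: 0.2·0.736 = 0.147 in (exactly 100/679)

S = 500/679 in ≈ 0.736 in; Ia = 100/679 in ≈ 0.147 in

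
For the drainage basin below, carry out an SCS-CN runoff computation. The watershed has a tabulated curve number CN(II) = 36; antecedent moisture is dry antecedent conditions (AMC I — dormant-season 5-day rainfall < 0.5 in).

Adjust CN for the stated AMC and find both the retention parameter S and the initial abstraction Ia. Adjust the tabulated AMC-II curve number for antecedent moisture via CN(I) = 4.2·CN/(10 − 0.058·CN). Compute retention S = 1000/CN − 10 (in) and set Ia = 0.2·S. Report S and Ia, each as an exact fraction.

Dry (AMC I): CN(I) = 4.2·36/(10 − 0.058·36) = (756/5)/(989/125) = 18900/989 ≈ 19.110
Max retention: S = 1000/(18900/989) − 10 = 8000/189 in (≈ 42.328 in)
Initial abstraction Ia = S/5 = (8000/189)/5 = 1600/189 ≈ 8.466 in

S = 8000/189 in ≈ 42.328 in; Ia = 1600/189 in ≈ 8.466 in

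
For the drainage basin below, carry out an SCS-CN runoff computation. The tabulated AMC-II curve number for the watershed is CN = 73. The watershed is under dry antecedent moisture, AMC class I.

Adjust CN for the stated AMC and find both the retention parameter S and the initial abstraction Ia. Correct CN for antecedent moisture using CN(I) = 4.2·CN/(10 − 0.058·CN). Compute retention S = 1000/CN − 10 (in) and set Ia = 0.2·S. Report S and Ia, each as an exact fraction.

CN(I) from CN(II)=73: (4.2·73)/(10 − 0.058·73) = 51100/961 ≈ 53.174
Max retention: S = 1000/(51100/961) − 10 = 4500/511 in (≈ 8.806 in)
Ia = 0.2·(4500/511) = 900/511 in ≈ 1.761 in

S = 4500/511 in ≈ 8.806 in; Ia = 900/511 in ≈ 1.761 in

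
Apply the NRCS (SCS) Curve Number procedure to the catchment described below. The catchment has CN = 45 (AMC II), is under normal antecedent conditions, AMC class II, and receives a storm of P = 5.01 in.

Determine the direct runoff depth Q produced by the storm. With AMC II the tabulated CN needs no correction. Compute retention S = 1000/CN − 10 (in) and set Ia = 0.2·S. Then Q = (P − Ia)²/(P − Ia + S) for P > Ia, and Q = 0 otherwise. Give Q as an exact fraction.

AMC II — tabulated CN = 45 applies directly.
Max retention: S = 1000/45 − 10 = 110/9 in (≈ 12.222 in)
Ia = 0.2S: 0.2·12.222 = 2.444 in (exactly 22/9)
Excess rainfall: 5.010 − 2.444 = 2.566 in; P > Ia so Q > 0
Q = (2309/900)²/((2309/900) + 110/9) = (5331481/810000)/(13309/900) = 5331481/11978100 in ≈ 0.445 in

Q = 5331481/11978100 in ≈ 0.445 in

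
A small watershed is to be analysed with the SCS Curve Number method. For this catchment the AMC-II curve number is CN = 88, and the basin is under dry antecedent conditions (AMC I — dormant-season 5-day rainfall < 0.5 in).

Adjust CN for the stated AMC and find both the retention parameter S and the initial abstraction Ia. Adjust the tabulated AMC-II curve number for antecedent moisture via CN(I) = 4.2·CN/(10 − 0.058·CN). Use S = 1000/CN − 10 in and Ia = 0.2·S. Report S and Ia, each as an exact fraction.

CN(I) from CN(II)=88: (4.2·88)/(10 − 0.058·88) = 3850/51 ≈ 75.490
Max retention: S = 1000/(3850/51) − 10 = 250/77 in (≈ 3.247 in)
Ia = 0.2·(250/77) = 50/77 in ≈ 0.649 in

S = 250/77 in ≈ 3.247 in; Ia = 50/77 in ≈ 0.649 in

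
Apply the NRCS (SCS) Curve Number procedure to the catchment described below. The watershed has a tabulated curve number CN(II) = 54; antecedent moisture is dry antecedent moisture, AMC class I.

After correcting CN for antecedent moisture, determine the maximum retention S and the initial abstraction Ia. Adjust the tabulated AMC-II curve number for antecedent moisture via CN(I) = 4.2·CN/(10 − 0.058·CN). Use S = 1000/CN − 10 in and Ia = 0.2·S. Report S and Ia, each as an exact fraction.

S = 11500/567 in ≈ 20.282 in; Ia = 2300/567 in ≈ 4.056 in

Dry (AMC I): CN(I) = 4.2·54/(10 − 0.058·54) = (1134/5)/(1717/250) = 56700/1717 ≈ 33.023
Retention S: 1000/CN − 10 with CN=33.023 → S = 11500/567 ≈ 20.282 in
Ia = 0.2S: 0.2·20.282 = 4.056 in (exactly 2300/567)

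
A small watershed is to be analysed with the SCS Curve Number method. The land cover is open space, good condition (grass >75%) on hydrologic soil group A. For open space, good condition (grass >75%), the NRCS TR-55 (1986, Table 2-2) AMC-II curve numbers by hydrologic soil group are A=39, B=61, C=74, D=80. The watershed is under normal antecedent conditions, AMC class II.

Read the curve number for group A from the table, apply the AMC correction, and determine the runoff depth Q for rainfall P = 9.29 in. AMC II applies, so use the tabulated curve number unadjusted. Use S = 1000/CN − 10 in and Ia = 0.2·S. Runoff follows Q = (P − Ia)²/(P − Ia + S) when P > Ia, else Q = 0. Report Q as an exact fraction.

NRCS table: open space, good condition (grass >75%), soil group A → CN(II) = 39
CN(II) = 39; AMC II needs no correction.
S = 1000/39 − 10 = 610/39 in ≈ 15.641 in
Initial abstraction Ia = S/5 = (610/39)/5 = 122/39 ≈ 3.128 in
P − Ia = 9.290 − 3.128 = 24031/3900 ≈ 6.162 in (> 0, runoff occurs)
Q: (24031/3900)² ÷ (85031/3900) = 577488961/331620900 in (≈ 1.741 in)

Q = 577488961/331620900 in ≈ 1.741 in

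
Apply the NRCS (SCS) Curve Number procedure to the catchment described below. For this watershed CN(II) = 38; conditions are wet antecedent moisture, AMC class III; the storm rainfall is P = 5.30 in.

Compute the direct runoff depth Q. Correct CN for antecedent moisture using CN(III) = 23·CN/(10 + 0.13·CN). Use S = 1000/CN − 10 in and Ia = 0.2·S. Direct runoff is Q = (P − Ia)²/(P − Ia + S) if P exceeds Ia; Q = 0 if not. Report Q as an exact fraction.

Q = 287675521/209589570 in ≈ 1.373 in

CN(III) from CN(II)=38: (23·38)/(10 + 0.13·38) = 43700/747 ≈ 58.501
S = 1000/(43700/747) − 10 = 3100/437 in ≈ 7.094 in
Ia = 0.2·(3100/437) = 620/437 in ≈ 1.419 in
Since P=5.300 > Ia=1.419: effective rainfall P−Ia = 16961/4370 in
Q = (16961/4370)²/((16961/4370) + 3100/437) = (287675521/19096900)/(47961/4370) = 287675521/209589570 in ≈ 1.373 in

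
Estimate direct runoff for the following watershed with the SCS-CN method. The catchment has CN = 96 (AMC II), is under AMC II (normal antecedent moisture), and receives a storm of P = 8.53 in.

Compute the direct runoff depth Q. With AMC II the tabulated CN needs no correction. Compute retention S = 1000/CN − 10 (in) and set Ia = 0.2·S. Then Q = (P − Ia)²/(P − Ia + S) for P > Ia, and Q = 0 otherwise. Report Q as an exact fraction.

Q = 1605289/199425 in ≈ 8.050 in

Average conditions: CN = 96 (no AMC adjustment).
Max retention: S = 1000/96 − 10 = 5/12 in (≈ 0.417 in)
Ia = 0.2S: 0.2·0.417 = 0.083 in (exactly 1/12)
Since P=8.530 > Ia=0.083: effective rainfall P−Ia = 1267/150 in
Q: (1267/150)² ÷ (2659/300) = 1605289/199425 in (≈ 8.050 in)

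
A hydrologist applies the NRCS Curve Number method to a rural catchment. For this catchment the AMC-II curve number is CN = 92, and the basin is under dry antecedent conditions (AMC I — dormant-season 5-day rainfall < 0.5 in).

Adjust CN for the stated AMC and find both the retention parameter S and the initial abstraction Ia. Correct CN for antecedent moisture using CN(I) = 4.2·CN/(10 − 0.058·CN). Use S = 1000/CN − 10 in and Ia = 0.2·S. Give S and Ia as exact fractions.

Dry (AMC I): CN(I) = 4.2·92/(10 − 0.058·92) = (1932/5)/(583/125) = 48300/583 ≈ 82.847
Max retention: S = 1000/(48300/583) − 10 = 1000/483 in (≈ 2.070 in)
Ia = 0.2S: 0.2·2.070 = 0.414 in (exactly 200/483)

S = 1000/483 in ≈ 2.070 in; Ia = 200/483 in ≈ 0.414 in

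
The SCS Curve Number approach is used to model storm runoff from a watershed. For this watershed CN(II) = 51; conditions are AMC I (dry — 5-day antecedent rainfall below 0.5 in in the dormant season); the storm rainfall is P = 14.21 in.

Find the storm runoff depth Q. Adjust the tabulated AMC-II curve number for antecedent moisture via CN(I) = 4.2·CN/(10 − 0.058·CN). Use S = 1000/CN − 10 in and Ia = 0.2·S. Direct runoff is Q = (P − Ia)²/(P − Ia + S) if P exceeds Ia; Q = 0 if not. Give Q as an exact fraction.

CN(I) from CN(II)=51: (4.2·51)/(10 − 0.058·51) = 15300/503 ≈ 30.417
Retention S: 1000/CN − 10 with CN=30.417 → S = 3500/153 ≈ 22.876 in
Initial abstraction Ia = S/5 = (3500/153)/5 = 700/153 ≈ 4.575 in
Excess rainfall: 14.210 − 4.575 = 9.635 in; P > Ia so Q > 0
Q: (147413/15300)² ÷ (497413/15300) = 3104370367/1087202700 in (≈ 2.855 in)

Q = 3104370367/1087202700 in ≈ 2.855 in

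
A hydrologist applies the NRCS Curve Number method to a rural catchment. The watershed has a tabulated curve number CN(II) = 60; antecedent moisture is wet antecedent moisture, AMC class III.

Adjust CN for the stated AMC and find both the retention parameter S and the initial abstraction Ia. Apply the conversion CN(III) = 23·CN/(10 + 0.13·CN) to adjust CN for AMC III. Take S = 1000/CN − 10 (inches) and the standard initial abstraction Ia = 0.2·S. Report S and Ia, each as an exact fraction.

S = 200/69 in ≈ 2.899 in; Ia = 40/69 in ≈ 0.580 in

Adjust CN=60 to AMC III: 23·60/(10 + 0.13·60) → 1380 ÷ (89/5) = 6900/89 ≈ 77.528
Retention S: 1000/CN − 10 with CN=77.528 → S = 200/69 ≈ 2.899 in
Ia = 0.2S: 0.2·2.899 = 0.580 in (exactly 40/69)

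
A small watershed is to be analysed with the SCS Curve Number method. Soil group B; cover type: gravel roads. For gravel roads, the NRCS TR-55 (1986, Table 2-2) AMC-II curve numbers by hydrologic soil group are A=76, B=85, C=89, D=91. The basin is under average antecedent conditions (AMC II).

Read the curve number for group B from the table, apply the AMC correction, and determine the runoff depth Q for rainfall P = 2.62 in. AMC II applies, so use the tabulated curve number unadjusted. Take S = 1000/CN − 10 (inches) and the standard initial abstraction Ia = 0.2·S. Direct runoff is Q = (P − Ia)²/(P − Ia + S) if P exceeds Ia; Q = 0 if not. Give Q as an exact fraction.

NRCS table: gravel roads, soil group B → CN(II) = 85
Average conditions: CN = 85 (no AMC adjustment).
Max retention: S = 1000/85 − 10 = 30/17 in (≈ 1.765 in)
Ia = 0.2·(30/17) = 6/17 in ≈ 0.353 in
Excess rainfall: 2.620 − 0.353 = 2.267 in; P > Ia so Q > 0
Runoff Q = (P−Ia)²/(P−Ia+S) = (2.267)²/(2.267+1.765) = 3713329/2912950 ≈ 1.275 in

Q = 3713329/2912950 in ≈ 1.275 in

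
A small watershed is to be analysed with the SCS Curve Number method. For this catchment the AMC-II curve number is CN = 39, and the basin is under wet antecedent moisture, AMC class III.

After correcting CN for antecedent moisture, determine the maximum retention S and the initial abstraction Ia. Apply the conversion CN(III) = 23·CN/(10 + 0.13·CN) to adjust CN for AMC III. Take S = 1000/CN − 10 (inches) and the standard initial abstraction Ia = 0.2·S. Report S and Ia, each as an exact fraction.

S = 6100/897 in ≈ 6.800 in; Ia = 1220/897 in ≈ 1.360 in

Wet (AMC III): CN(III) = 23·39/(10 + 0.13·39) = 897/(1507/100) = 89700/1507 ≈ 59.522
S = 1000/(89700/1507) − 10 = 6100/897 in ≈ 6.800 in
Ia = 0.2·(6100/897) = 1220/897 in ≈ 1.360 in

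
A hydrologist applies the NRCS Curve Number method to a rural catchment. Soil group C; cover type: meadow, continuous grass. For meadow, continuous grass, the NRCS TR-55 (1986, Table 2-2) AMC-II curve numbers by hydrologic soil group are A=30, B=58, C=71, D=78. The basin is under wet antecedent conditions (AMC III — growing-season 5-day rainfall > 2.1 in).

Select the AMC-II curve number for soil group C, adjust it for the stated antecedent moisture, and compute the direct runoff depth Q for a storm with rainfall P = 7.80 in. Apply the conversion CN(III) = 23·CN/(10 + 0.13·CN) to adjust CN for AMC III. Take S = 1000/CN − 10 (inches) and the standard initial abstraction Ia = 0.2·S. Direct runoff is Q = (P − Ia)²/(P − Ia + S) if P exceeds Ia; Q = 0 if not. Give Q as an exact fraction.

NRCS table: meadow, continuous grass, soil group C → CN(II) = 71
Wet (AMC III): CN(III) = 23·71/(10 + 0.13·71) = 1633/(1923/100) = 163300/1923 ≈ 84.919
S = 1000/(163300/1923) − 10 = 2900/1633 in ≈ 1.776 in
Initial abstraction Ia = S/5 = (2900/1633)/5 = 580/1633 ≈ 0.355 in
P − Ia = 7.800 − 0.355 = 60787/8165 ≈ 7.445 in (> 0, runoff occurs)
Q: (60787/8165)² ÷ (75287/8165) = 3695059369/614718355 in (≈ 6.011 in)

Q = 3695059369/614718355 in ≈ 6.011 in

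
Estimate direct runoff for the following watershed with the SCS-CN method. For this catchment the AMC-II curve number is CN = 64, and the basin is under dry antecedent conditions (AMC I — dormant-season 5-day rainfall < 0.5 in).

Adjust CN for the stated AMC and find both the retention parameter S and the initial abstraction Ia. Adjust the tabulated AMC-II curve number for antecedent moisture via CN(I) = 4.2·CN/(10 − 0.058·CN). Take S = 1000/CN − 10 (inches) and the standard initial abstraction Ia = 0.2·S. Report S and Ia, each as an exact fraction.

Adjust CN=64 to AMC I: 4.2·64/(10 − 0.058·64) → (1344/5) ÷ (786/125) = 5600/131 ≈ 42.748
S = 1000/(5600/131) − 10 = 375/28 in ≈ 13.393 in
Initial abstraction Ia = S/5 = (375/28)/5 = 75/28 ≈ 2.679 in

S = 375/28 in ≈ 13.393 in; Ia = 75/28 in ≈ 2.679 in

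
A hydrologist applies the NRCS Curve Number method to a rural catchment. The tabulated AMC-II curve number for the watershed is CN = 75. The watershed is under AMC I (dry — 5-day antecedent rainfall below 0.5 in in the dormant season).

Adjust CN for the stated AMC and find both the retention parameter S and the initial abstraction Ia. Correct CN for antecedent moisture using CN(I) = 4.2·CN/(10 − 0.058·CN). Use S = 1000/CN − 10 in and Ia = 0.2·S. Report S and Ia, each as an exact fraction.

Adjust CN=75 to AMC I: 4.2·75/(10 − 0.058·75) → 315 ÷ (113/20) = 6300/113 ≈ 55.752
Retention S: 1000/CN − 10 with CN=55.752 → S = 500/63 ≈ 7.937 in
Ia = 0.2·(500/63) = 100/63 in ≈ 1.587 in

S = 500/63 in ≈ 7.937 in; Ia = 100/63 in ≈ 1.587 in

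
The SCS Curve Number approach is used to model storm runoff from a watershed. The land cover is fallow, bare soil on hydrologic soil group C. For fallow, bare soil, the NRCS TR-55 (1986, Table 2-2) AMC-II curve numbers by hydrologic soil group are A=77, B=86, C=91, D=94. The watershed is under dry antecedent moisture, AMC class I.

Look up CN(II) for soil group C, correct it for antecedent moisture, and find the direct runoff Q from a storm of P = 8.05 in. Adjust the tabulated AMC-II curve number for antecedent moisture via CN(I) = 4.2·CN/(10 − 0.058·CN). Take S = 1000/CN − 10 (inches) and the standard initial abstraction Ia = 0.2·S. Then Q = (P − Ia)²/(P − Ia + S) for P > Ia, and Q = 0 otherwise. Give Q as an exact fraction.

NRCS table: fallow, bare soil, soil group C → CN(II) = 91
CN(I) from CN(II)=91: (4.2·91)/(10 − 0.058·91) = 63700/787 ≈ 80.940
S = 1000/(63700/787) − 10 = 1500/637 in ≈ 2.355 in
Initial abstraction Ia = S/5 = (1500/637)/5 = 300/637 ≈ 0.471 in
P − Ia = 8.050 − 0.471 = 96557/12740 ≈ 7.579 in (> 0, runoff occurs)
Runoff Q = (P−Ia)²/(P−Ia+S) = (7.579)²/(7.579+2.355) = 9323254249/1612336180 ≈ 5.782 in

Q = 9323254249/1612336180 in ≈ 5.782 in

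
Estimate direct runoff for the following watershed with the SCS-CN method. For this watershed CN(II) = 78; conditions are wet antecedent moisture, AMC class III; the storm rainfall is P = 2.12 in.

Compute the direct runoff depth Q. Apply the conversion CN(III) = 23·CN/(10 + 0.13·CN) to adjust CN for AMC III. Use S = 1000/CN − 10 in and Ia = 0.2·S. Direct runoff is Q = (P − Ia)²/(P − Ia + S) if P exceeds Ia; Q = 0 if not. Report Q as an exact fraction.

CN(III) from CN(II)=78: (23·78)/(10 + 0.13·78) = 89700/1007 ≈ 89.076
S = 1000/(89700/1007) − 10 = 1100/897 in ≈ 1.226 in
Ia = 0.2S: 0.2·1.226 = 0.245 in (exactly 220/897)
P − Ia = 2.120 − 0.245 = 42041/22425 ≈ 1.875 in (> 0, runoff occurs)
Q: (42041/22425)² ÷ (69541/22425) = 1767445681/1559456925 in (≈ 1.133 in)

Q = 1767445681/1559456925 in ≈ 1.133 in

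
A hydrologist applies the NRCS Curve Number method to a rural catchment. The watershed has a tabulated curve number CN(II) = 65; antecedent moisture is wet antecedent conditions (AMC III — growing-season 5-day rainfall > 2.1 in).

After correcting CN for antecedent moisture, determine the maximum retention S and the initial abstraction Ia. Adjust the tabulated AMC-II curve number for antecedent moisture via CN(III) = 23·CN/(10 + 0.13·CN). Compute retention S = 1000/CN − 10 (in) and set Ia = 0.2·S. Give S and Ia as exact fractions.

Adjust CN=65 to AMC III: 23·65/(10 + 0.13·65) → 1495 ÷ (369/20) = 29900/369 ≈ 81.030
Retention S: 1000/CN − 10 with CN=81.030 → S = 700/299 ≈ 2.341 in
Initial abstraction Ia = S/5 = (700/299)/5 = 140/299 ≈ 0.468 in

S = 700/299 in ≈ 2.341 in; Ia = 140/299 in ≈ 0.468 in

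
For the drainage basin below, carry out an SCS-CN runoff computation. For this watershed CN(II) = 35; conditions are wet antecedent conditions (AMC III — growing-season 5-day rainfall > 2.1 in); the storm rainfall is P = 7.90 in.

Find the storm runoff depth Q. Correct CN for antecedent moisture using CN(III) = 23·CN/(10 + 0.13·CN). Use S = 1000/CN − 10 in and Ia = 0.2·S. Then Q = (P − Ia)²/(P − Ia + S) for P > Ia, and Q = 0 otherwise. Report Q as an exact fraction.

Q = 102394161/37221590 in ≈ 2.751 in

Adjust CN=35 to AMC III: 23·35/(10 + 0.13·35) → 805 ÷ (291/20) = 16100/291 ≈ 55.326
Retention S: 1000/CN − 10 with CN=55.326 → S = 1300/161 ≈ 8.075 in
Ia = 0.2·(1300/161) = 260/161 in ≈ 1.615 in
P − Ia = 7.900 − 1.615 = 10119/1610 ≈ 6.285 in (> 0, runoff occurs)
Q = (10119/1610)²/((10119/1610) + 1300/161) = (102394161/2592100)/(23119/1610) = 102394161/37221590 in ≈ 2.751 in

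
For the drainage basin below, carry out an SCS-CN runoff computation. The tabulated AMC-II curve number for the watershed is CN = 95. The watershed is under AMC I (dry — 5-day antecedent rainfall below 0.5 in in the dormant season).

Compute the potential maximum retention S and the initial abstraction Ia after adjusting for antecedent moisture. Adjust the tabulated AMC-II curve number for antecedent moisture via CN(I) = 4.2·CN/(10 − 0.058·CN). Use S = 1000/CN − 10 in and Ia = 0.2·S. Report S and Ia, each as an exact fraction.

CN(I) from CN(II)=95: (4.2·95)/(10 − 0.058·95) = 39900/449 ≈ 88.864
S = 1000/(39900/449) − 10 = 500/399 in ≈ 1.253 in
Initial abstraction Ia = S/5 = (500/399)/5 = 100/399 ≈ 0.251 in

S = 500/399 in ≈ 1.253 in; Ia = 100/399 in ≈ 0.251 in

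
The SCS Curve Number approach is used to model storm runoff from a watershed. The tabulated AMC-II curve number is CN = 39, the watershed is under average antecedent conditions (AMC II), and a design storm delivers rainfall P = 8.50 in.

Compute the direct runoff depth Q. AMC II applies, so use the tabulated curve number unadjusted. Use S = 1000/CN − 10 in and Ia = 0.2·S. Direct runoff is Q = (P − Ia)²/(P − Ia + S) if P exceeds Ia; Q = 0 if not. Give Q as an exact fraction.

Q = 175561/127842 in ≈ 1.373 in

CN(II) = 39; AMC II needs no correction.
Max retention: S = 1000/39 − 10 = 610/39 in (≈ 15.641 in)
Ia = 0.2·(610/39) = 122/39 in ≈ 3.128 in
P − Ia = 8.500 − 3.128 = 419/78 ≈ 5.372 in (> 0, runoff occurs)
Q: (419/78)² ÷ (1639/78) = 175561/127842 in (≈ 1.373 in)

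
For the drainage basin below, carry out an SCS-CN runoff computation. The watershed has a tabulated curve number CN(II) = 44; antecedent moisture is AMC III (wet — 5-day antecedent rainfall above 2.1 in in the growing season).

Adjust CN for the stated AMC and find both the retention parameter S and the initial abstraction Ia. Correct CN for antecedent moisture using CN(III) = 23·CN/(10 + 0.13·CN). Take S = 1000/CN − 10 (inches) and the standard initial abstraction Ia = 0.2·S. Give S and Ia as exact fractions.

Wet (AMC III): CN(III) = 23·44/(10 + 0.13·44) = 1012/(393/25) = 25300/393 ≈ 64.377
Retention S: 1000/CN − 10 with CN=64.377 → S = 1400/253 ≈ 5.534 in
Ia = 0.2·(1400/253) = 280/253 in ≈ 1.107 in

S = 1400/253 in ≈ 5.534 in; Ia = 280/253 in ≈ 1.107 in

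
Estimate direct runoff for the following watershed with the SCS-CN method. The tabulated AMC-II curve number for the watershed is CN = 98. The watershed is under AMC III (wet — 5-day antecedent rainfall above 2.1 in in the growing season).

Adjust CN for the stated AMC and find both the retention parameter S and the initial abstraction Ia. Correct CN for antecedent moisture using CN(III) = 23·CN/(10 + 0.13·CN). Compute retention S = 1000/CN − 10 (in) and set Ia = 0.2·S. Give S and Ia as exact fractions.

S = 100/1127 in ≈ 0.089 in; Ia = 20/1127 in ≈ 0.018 in

Wet (AMC III): CN(III) = 23·98/(10 + 0.13·98) = 2254/(1137/50) = 112700/1137 ≈ 99.120
S = 1000/(112700/1137) − 10 = 100/1127 in ≈ 0.089 in
Ia = 0.2S: 0.2·0.089 = 0.018 in (exactly 20/1127)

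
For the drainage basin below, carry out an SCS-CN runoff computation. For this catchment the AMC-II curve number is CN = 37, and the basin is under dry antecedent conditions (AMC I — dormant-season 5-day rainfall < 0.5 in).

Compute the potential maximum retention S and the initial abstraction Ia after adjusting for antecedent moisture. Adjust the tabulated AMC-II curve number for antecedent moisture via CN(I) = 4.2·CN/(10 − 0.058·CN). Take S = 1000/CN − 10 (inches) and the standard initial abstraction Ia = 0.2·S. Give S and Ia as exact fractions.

S = 1500/37 in ≈ 40.541 in; Ia = 300/37 in ≈ 8.108 in

Dry (AMC I): CN(I) = 4.2·37/(10 − 0.058·37) = (777/5)/(3927/500) = 3700/187 ≈ 19.786
Retention S: 1000/CN − 10 with CN=19.786 → S = 1500/37 ≈ 40.541 in
Initial abstraction Ia = S/5 = (1500/37)/5 = 300/37 ≈ 8.108 in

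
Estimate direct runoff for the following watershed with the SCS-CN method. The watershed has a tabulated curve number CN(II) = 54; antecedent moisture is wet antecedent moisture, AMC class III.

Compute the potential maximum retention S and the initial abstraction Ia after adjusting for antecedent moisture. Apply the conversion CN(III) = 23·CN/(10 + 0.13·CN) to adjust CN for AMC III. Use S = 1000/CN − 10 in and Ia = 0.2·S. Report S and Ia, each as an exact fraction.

Wet (AMC III): CN(III) = 23·54/(10 + 0.13·54) = 1242/(851/50) = 2700/37 ≈ 72.973
Retention S: 1000/CN − 10 with CN=72.973 → S = 100/27 ≈ 3.704 in
Initial abstraction Ia = S/5 = (100/27)/5 = 20/27 ≈ 0.741 in

S = 100/27 in ≈ 3.704 in; Ia = 20/27 in ≈ 0.741 in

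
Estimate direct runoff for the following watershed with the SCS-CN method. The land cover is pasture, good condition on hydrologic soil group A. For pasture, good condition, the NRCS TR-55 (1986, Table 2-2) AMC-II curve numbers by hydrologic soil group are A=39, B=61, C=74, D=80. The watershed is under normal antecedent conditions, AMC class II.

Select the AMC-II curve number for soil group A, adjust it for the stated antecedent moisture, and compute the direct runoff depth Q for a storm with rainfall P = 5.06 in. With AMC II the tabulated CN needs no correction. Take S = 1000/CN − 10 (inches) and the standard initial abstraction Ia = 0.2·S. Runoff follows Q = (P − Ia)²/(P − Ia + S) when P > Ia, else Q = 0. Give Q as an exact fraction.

NRCS table: pasture, good condition, soil group A → CN(II) = 39
AMC II — tabulated CN = 39 applies directly.
Retention S: 1000/CN − 10 with CN=39.000 → S = 610/39 ≈ 15.641 in
Ia = 0.2·(610/39) = 122/39 in ≈ 3.128 in
Excess rainfall: 5.060 − 3.128 = 1.932 in; P > Ia so Q > 0
Runoff Q = (P−Ia)²/(P−Ia+S) = (1.932)²/(1.932+15.641) = 14190289/66820650 ≈ 0.212 in

Q = 14190289/66820650 in ≈ 0.212 in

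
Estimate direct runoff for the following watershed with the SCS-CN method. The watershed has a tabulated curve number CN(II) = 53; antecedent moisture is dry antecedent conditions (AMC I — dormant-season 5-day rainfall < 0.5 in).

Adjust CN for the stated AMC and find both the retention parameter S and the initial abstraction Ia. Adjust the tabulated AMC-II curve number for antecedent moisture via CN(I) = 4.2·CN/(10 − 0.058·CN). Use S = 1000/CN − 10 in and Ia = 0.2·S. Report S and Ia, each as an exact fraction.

S = 23500/1113 in ≈ 21.114 in; Ia = 4700/1113 in ≈ 4.223 in

Dry (AMC I): CN(I) = 4.2·53/(10 − 0.058·53) = (1113/5)/(3463/500) = 111300/3463 ≈ 32.140
S = 1000/(111300/3463) − 10 = 23500/1113 in ≈ 21.114 in
Initial abstraction Ia = S/5 = (23500/1113)/5 = 4700/1113 ≈ 4.223 in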